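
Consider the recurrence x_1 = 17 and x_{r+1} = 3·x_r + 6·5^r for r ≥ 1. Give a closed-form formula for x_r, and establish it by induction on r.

x_r = 2·3^(r - 1) + 3·5^r

Computing the first terms: x_1 = 17, x_2 = 81, x_3 = 393. This suggests x_r = 2·3^(r - 1) + 3·5^r.
For the base case r = 1: the formula gives 17 = 17 = x_1.
Inductive step: assume the claim holds for r = p, so x_p = 2·3^(p - 1) + 3·5^p.
Then x_{p+1} = 3·x_p + 6·5^p = 3·(2·3^(p - 1) + 3·5^p) + 6·5^p = 2·3^p + 3·5^(p + 1) = 2·3^((p+1) - 1) + 3·5^(p+1),
which is the claimed formula at r = p+1.
This completes the induction.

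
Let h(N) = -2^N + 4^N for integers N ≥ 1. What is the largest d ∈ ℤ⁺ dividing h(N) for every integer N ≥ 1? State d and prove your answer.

Computing the first values: h(1) = 2 and h(2) = 12; gcd(2, 12) = 2, so d ≤ 2.
We prove 2 | -2^N + 4^N for all N ≥ 1 by induction on N.
Base step (N = 1): h(1) = 2 = 2·(1), so 2 | h(1).
Inductive step: assume the claim holds for N = k, i.e. 2 | h(k). Then
4^{k+1} − 2^{k+1} = 4·4^k − 2·2^k = 4·(4^k − 2^k) + (2)·2^k. The first term is divisible by 2 by the inductive hypothesis, and the second term (2)·2^k is divisible by 2 since 2 | 2. Hence 2 | h(k+1).
Hence, by induction on N, the claim holds for every N ≥ 1.
Therefore the largest such d is 2.

d = 2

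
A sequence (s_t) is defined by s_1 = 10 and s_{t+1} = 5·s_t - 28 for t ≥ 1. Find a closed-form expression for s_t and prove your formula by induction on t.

s_t = 3·5^(t - 1) + 7

Computing the first terms: s_1 = 10, s_2 = 22, s_3 = 82. This suggests s_t = 3·5^(t - 1) + 7.
Base case (t = 1): the formula gives 10 = 10 = s_1.
Inductive step: suppose the statement holds for some i ≥ 1, so s_i = 3·5^(i - 1) + 7.
Then s_{i+1} = 5·s_i - 28 = 5·(3·5^(i - 1) + 7) - 28 = 3·5^i + 7 = 3·5^((i+1) - 1) + 7,
which is the claimed formula at t = i+1.
This completes the induction.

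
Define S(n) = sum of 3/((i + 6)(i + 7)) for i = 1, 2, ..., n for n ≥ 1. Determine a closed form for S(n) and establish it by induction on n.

S(n) = 3n/(7(n + 7))

We claim S(n) = 3n/(7(n + 7)) for all n ≥ 1.
Base step (n = 1): S(1) = 3/56, and the closed form gives 3/56. They agree.
Suppose the result is true for n = i, so S(i) = 3i/(7(i + 7)).
Then S(i+1) = S(i) + (3/((i + 7)(i + 8))) = (3i/(7(i + 7))) + (3/((i + 7)(i + 8))).
Simplifying, S(i+1) = 3(i + 1)/(7(i + 8)) = 3(i+1)/(7((i+1) + 7)),
which is the closed form with n = i+1.
Hence, by induction on n, the claim holds for every n ≥ 1.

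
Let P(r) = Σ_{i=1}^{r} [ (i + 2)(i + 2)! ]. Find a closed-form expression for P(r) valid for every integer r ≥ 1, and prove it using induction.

P(r) = (r + 3)! - 6

We claim P(r) = (r + 3)! - 6 for all r ≥ 1.
When r = 1: P(1) = 18, and the closed form gives 18. They agree.
Suppose the result is true for r = i, so P(i) = (i + 3)! - 6.
Then P(i+1) = P(i) + ((i + 3)(i + 3)!) = ((i + 3)! - 6) + ((i + 3)(i + 3)!).
Simplifying, P(i+1) = ((i+1) + 3)! - 6,
which is the closed form with r = i+1.
By the principle of mathematical induction, the result holds for all r ≥ 1.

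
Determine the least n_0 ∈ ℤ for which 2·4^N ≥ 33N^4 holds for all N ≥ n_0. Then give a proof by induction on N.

At N = 8: 131072 < 135168, so the inequality fails and n_0 ≥ 9. We prove 2·4^N ≥ 33N^4 for all N ≥ 9.
When N = 9: 2·4^N = 524288 and 33N^4 = 216513, so 524288 ≥ 216513.
Inductive step: assume the claim holds for N = j, so 2·4^j ≥ 33j^4.
Then 2·4^(j + 1) = 4·(2·4^j) ≥ 4·(33j^4).
Also, for j ≥ 9 we have 4·(33j^4) ≥ 33(j+1)^4, since 4 ≥ (1 + 1/j)^4 for all j ≥ 9.
Combining, 2·4^(j + 1) ≥ 33(j+1)^4.
Hence, by induction on N, the claim holds for every N ≥ 9.
Hence the smallest such n_0 is 9.

n_0 = 9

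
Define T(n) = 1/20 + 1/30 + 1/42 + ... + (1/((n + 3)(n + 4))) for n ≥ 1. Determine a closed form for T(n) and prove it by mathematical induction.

T(n) = n/(4(n + 4))

We claim T(n) = n/(4(n + 4)) for all n ≥ 1.
When n = 1: T(1) = 1/20, and the closed form gives 1/20. They agree.
For the inductive step, assume it holds for an arbitrary i ≥ 1, so T(i) = i/(4(i + 4)).
Then T(i+1) = T(i) + (1/((i + 4)(i + 5))) = (i/(4(i + 4))) + (1/((i + 4)(i + 5))).
Simplifying, T(i+1) = (i + 1)/(4(i + 5)) = (i+1)/(4((i+1) + 4)),
which is the closed form with n = i+1.
By induction, the statement is established for all n ≥ 1.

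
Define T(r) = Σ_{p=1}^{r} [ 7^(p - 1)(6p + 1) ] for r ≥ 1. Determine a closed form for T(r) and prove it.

We claim T(r) = 7^r·r for all r ≥ 1.
Base case (r = 1): T(1) = 7, and the closed form gives 7. They agree.
For the inductive step, assume it holds for an arbitrary p ≥ 1, so T(p) = 7^p·p.
Then T(p+1) = T(p) + (7^p(6p + 7)) = (7^p·p) + (7^p(6p + 7)).
Simplifying, T(p+1) = 7^(p + 1)(p + 1) = 7^(p+1)·(p+1),
which is the closed form with r = p+1.
This completes the induction.

T(r) = 7^r·r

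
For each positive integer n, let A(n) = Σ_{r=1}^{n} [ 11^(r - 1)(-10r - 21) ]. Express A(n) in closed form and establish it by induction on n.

We claim A(n) = -11^n(n + 2) + 2 for all n ≥ 1.
For the base case n = 1: A(1) = -31, and the closed form gives -31. They agree.
Suppose the result is true for n = r, so A(r) = -11^r(r + 2) + 2.
Then A(r+1) = A(r) + (11^r(-10r - 31)) = (-11^r(r + 2) + 2) + (11^r(-10r - 31)).
Simplifying, A(r+1) = -11·11^r·r - 33·11^r + 2 = -11^(r+1)((r+1) + 2) + 2,
which is the closed form with n = r+1.
Hence, by induction on n, the claim holds for every n ≥ 1.

A(n) = -11^n(n + 2) + 2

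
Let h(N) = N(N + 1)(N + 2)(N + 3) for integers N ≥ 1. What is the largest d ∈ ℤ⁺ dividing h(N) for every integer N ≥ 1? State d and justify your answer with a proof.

Computing the first values: h(1) = 24 and h(2) = 120; gcd(24, 120) = 24, so d ≤ 24.
We prove 24 | N(N + 1)(N + 2)(N + 3) for all N ≥ 1 by induction on N.
Base step (N = 1): h(1) = 24 = 24·(1), so 24 | h(1).
Suppose the result is true for N = p, i.e. 24 | h(p). Then
h(p+1) − h(p) = (p+1)·(p+2)·(p+3)·(p+4) − p·(p+1)·(p+2)·(p+3) = (p+1)·(p+2)·(p+3)·[(p+4) − p] = 4·(p+1)·(p+2)·(p+3). The product of 3 consecutive integers is divisible by (3)! = 6, so h(p+1) − h(p) is divisible by 4·6 = 24. By the inductive hypothesis 24 | h(p), hence 24 | h(p+1).
By the principle of mathematical induction, the result holds for all N ≥ 1.
Therefore the largest such d is 24.

d = 24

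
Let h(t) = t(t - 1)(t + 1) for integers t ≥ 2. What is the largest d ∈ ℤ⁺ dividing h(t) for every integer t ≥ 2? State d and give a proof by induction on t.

Computing the first values: h(2) = 6 and h(3) = 24; gcd(6, 24) = 6, so d ≤ 6.
We prove 6 | t(t - 1)(t + 1) for all t ≥ 2 by induction on t.
Base case (t = 2): h(2) = 6 = 6·(1), so 6 | h(2).
Inductive step: assume the claim holds for t = j, i.e. 6 | h(j). Then
h(j+1) − h(j) = j·(j+1)·(j+2) − (j-1)·j·(j+1) = j·(j+1)·[(j+2) − (j-1)] = 3·j·(j+1). The product of 2 consecutive integers is divisible by (2)! = 2, so h(j+1) − h(j) is divisible by 3·2 = 6. By the inductive hypothesis 6 | h(j), hence 6 | h(j+1).
By induction, the statement is established for all t ≥ 2.
Therefore the largest such d is 6.

d = 6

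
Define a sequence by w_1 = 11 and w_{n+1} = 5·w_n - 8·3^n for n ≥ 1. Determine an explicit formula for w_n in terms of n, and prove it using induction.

w_n = 4·3^n - 5^(n - 1)

Computing the first terms: w_1 = 11, w_2 = 31, w_3 = 83. This suggests w_n = 4·3^n - 5^(n - 1).
Base step (n = 1): the formula gives 11 = 11 = w_1.
Inductive step: suppose the statement holds for some j ≥ 1, so w_j = 4·3^j - 5^(j - 1).
Then w_{j+1} = 5·w_j - 8·3^j = 5·(4·3^j - 5^(j - 1)) - 8·3^j = 4·3^(j + 1) - 5^j = 4·3^(j+1) - 5^((j+1) - 1),
which is the claimed formula at n = j+1.
Hence, by induction on n, the claim holds for every n ≥ 1.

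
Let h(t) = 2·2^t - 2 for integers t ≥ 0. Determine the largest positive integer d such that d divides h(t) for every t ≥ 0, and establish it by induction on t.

d = 2

Computing the first values: h(0) = 0 and h(1) = 2; gcd(0, 2) = 2, so d ≤ 2.
We prove 2 | 2·2^t - 2 for all t ≥ 0 by induction on t.
Base step (t = 0): h(0) = 0 = 2·(0), so 2 | h(0).
Suppose the result is true for t = r, i.e. 2 | h(r). Then
h(r+1) = 2·2^(r+1) - 2 = 2·(2·2^r - 2) + 2 = 2·h(r) + 2. The first term is divisible by 2 by the inductive hypothesis, and 2 is divisible by 2. Hence 2 | h(r+1).
By the principle of mathematical induction, the result holds for all t ≥ 0.
Therefore the largest such d is 2.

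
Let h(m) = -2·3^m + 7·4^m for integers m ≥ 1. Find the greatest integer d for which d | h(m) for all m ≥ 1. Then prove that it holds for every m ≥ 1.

Computing the first values: h(1) = 22 and h(2) = 94; gcd(22, 94) = 2, so d ≤ 2.
We prove 2 | -2·3^m + 7·4^m for all m ≥ 1 by induction on m.
For the base case m = 1: h(1) = 22 = 2·(11), so 2 | h(1).
Inductive step: suppose the statement holds for some k ≥ 1, i.e. 2 | h(k). Then
h(k+1) − 4·h(k) = (-2·3^(k+1) + 7·4^(k+1)) − 4·(-2·3^k + 7·4^k) = (-2)·3^k·(3 − 4) = (2)·3^k. Since 2 | h(k) by the inductive hypothesis, 2 | 4·h(k); and 2 | 2 since 2 = 2·1. Therefore 2 | h(k+1).
By the principle of mathematical induction, the result holds for all m ≥ 1.
Therefore the largest such d is 2.

d = 2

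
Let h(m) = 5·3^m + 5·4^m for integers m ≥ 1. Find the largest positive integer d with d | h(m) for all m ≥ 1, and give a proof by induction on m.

Computing the first values: h(1) = 35 and h(2) = 125; gcd(35, 125) = 5, so d ≤ 5.
We prove 5 | 5·3^m + 5·4^m for all m ≥ 1 by induction on m.
When m = 1: h(1) = 35 = 5·(7), so 5 | h(1).
Inductive step: suppose the statement holds for some p ≥ 1, i.e. 5 | h(p). Then
h(p+1) − 4·h(p) = (5·3^(p+1) + 5·4^(p+1)) − 4·(5·3^p + 5·4^p) = (5)·3^p·(3 − 4) = (-5)·3^p. Since 5 | h(p) by the inductive hypothesis, 5 | 4·h(p); and 5 | -5 since -5 = 5·-1. Therefore 5 | h(p+1).
By induction, the statement is established for all m ≥ 1.
Therefore the largest such d is 5.

d = 5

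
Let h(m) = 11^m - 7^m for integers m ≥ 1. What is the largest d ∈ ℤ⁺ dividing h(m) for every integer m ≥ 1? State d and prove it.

d = 4

Computing the first values: h(1) = 4 and h(2) = 72; gcd(4, 72) = 4, so d ≤ 4.
We prove 4 | 11^m - 7^m for all m ≥ 1 by induction on m.
Base step (m = 1): h(1) = 4 = 4·(1), so 4 | h(1).
For the inductive step, assume it holds for an arbitrary p ≥ 1, i.e. 4 | h(p). Then
11^{p+1} − 7^{p+1} = 11·11^p − 7·7^p = 11·(11^p − 7^p) + (4)·7^p. The first term is divisible by 4 by the inductive hypothesis, and the second term (4)·7^p is divisible by 4 since 4 | 4. Hence 4 | h(p+1).
This completes the induction.
Therefore the largest such d is 4.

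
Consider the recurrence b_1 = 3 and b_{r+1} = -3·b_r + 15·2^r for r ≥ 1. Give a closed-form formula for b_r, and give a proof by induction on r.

b_r = (-3)^r + 3·2^r

Computing the first terms: b_1 = 3, b_2 = 21, b_3 = -3. This suggests b_r = (-3)^r + 3·2^r.
Base step (r = 1): the formula gives 3 = 3 = b_1.
For the inductive step, assume it holds for an arbitrary i ≥ 1, so b_i = (-3)^i + 3·2^i.
Then b_{i+1} = -3·b_i + 15·2^i = -3·((-3)^i + 3·2^i) + 15·2^i = (-3)^(i + 1) + 3·2^(i + 1),
which is the claimed formula at r = i+1.
By the principle of mathematical induction, the result holds for all r ≥ 1.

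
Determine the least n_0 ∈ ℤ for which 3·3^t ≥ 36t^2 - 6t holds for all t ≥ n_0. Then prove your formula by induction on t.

At t = 5: 729 < 870, so the inequality fails and n_0 ≥ 6. We prove 3·3^t ≥ 36t^2 - 6t for all t ≥ 6.
When t = 6: 3·3^t = 2187 and 36t^2 - 6t = 1260, so 2187 ≥ 1260.
Inductive step: assume the claim holds for t = j, so 3·3^j ≥ 36j^2 - 6j.
Then 3·3^(j + 1) = 3·(3·3^j) ≥ 3·(36j^2 - 6j).
Also, for j ≥ 6 we have 3·(36j^2 - 6j) ≥ 36(j+1)^2 - 6(j+1), since 3·(36j^2 - 6j) − (36(j+1)^2 - 6(j+1)) = 72j^2 - 84j - 30, which is nonnegative for all j ≥ 6.
Combining, 3·3^(j + 1) ≥ 36(j+1)^2 - 6(j+1).
Hence, by induction on t, the claim holds for every t ≥ 6.
Hence the smallest such n_0 is 6.

n_0 = 6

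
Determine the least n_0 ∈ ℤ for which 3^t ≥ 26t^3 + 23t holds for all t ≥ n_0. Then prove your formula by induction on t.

n_0 = 9

At t = 8: 6561 < 13496, so the inequality fails and n_0 ≥ 9. We prove 3^t ≥ 26t^3 + 23t for all t ≥ 9.
For the base case t = 9: 3^t = 19683 and 26t^3 + 23t = 19161, so 19683 ≥ 19161.
For the inductive step, assume it holds for an arbitrary j ≥ 9, so 3^j ≥ 26j^3 + 23j.
Then 3^(j + 1) = 3·(3^j) ≥ 3·(26j^3 + 23j).
Also, for j ≥ 9 we have 3·(26j^3 + 23j) ≥ 26(j+1)^3 + 23(j+1), since 3·(26j^3 + 23j) − (26(j+1)^3 + 23(j+1)) = 52j^3 - 78j^2 - 32j - 49, which is nonnegative for all j ≥ 9.
Combining, 3^(j + 1) ≥ 26(j+1)^3 + 23(j+1).
By induction, the statement is established for all t ≥ 9.
Hence the smallest such n_0 is 9.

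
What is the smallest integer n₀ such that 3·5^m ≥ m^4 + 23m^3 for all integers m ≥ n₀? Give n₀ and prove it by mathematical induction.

At m = 3: 375 < 702, so the inequality fails and n₀ ≥ 4. We prove 3·5^m ≥ m^4 + 23m^3 for all m ≥ 4.
Base case (m = 4): 3·5^m = 1875 and m^4 + 23m^3 = 1728, so 1875 ≥ 1728.
Inductive step: assume the claim holds for m = j, so 3·5^j ≥ j^4 + 23j^3.
Then 3·5^(j + 1) = 5·(3·5^j) ≥ 5·(j^4 + 23j^3).
Also, for j ≥ 4 we have 5·(j^4 + 23j^3) ≥ (j+1)^4 + 23(j+1)^3, since 5·(j^4 + 23j^3) − ((j+1)^4 + 23(j+1)^3) = 4j^4 + 88j^3 - 75j^2 - 73j - 24, which is nonnegative for all j ≥ 4.
Combining, 3·5^(j + 1) ≥ (j+1)^4 + 23(j+1)^3.
This completes the induction.
Hence the smallest such n₀ is 4.

n₀ = 4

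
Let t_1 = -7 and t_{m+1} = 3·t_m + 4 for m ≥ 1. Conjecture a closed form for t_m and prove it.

t_m = -5·3^(m - 1) - 2

Computing the first terms: t_1 = -7, t_2 = -17, t_3 = -47. This suggests t_m = -5·3^(m - 1) - 2.
Base case (m = 1): the formula gives -7 = -7 = t_1.
Inductive step: suppose the statement holds for some r ≥ 1, so t_r = -5·3^(r - 1) - 2.
Then t_{r+1} = 3·t_r + 4 = 3·(-5·3^(r - 1) - 2) + 4 = -5·3^r - 2 = -5·3^((r+1) - 1) - 2,
which is the claimed formula at m = r+1.
Hence, by induction on m, the claim holds for every m ≥ 1.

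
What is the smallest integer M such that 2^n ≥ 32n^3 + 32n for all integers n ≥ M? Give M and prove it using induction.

At n = 17: 131072 < 157760, so the inequality fails and M ≥ 18. We prove 2^n ≥ 32n^3 + 32n for all n ≥ 18.
Base step (n = 18): 2^n = 262144 and 32n^3 + 32n = 187200, so 262144 ≥ 187200.
Suppose the result is true for n = j, so 2^j ≥ 32j^3 + 32j.
Then 2^(j + 1) = 2·(2^j) ≥ 2·(32j^3 + 32j).
Also, for j ≥ 18 we have 2·(32j^3 + 32j) ≥ 32(j+1)^3 + 32(j+1), since 2·(32j^3 + 32j) − (32(j+1)^3 + 32(j+1)) = 32j^3 - 96j^2 - 64j - 64, which is nonnegative for all j ≥ 18.
Combining, 2^(j + 1) ≥ 32(j+1)^3 + 32(j+1).
By induction, the statement is established for all n ≥ 18.
Hence the smallest such M is 18.

M = 18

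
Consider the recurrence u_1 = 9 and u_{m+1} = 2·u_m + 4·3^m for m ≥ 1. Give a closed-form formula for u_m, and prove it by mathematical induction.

u_m = -3·2^(m - 1) + 4·3^m

Computing the first terms: u_1 = 9, u_2 = 30, u_3 = 96. This suggests u_m = -3·2^(m - 1) + 4·3^m.
Base step (m = 1): the formula gives 9 = 9 = u_1.
Suppose the result is true for m = j, so u_j = -3·2^(j - 1) + 4·3^j.
Then u_{j+1} = 2·u_j + 4·3^j = 2·(-3·2^(j - 1) + 4·3^j) + 4·3^j = -3·2^j + 4·3^(j + 1) = -3·2^((j+1) - 1) + 4·3^(j+1),
which is the claimed formula at m = j+1.
This completes the induction.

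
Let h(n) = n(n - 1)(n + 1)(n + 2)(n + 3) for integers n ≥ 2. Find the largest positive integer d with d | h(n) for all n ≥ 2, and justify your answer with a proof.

Computing the first values: h(2) = 120 and h(3) = 720; gcd(120, 720) = 120, so d ≤ 120.
We prove 120 | n(n - 1)(n + 1)(n + 2)(n + 3) for all n ≥ 2 by induction on n.
For the base case n = 2: h(2) = 120 = 120·(1), so 120 | h(2).
Suppose the result is true for n = j, i.e. 120 | h(j). Then
h(j+1) − h(j) = j·(j+1)·(j+2)·(j+3)·(j+4) − (j-1)·j·(j+1)·(j+2)·(j+3) = j·(j+1)·(j+2)·(j+3)·[(j+4) − (j-1)] = 5·j·(j+1)·(j+2)·(j+3). The product of 4 consecutive integers is divisible by (4)! = 24, so h(j+1) − h(j) is divisible by 5·24 = 120. By the inductive hypothesis 120 | h(j), hence 120 | h(j+1).
By induction, the statement is established for all n ≥ 2.
Therefore the largest such d is 120.

d = 120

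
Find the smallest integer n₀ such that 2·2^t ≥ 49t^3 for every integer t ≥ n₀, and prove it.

At t = 16: 131072 < 200704, so the inequality fails and n₀ ≥ 17. We prove 2·2^t ≥ 49t^3 for all t ≥ 17.
Base case (t = 17): 2·2^t = 262144 and 49t^3 = 240737, so 262144 ≥ 240737.
For the inductive step, assume it holds for an arbitrary r ≥ 17, so 2·2^r ≥ 49r^3.
Then 2·2^(r + 1) = 2·(2·2^r) ≥ 2·(49r^3).
Also, for r ≥ 17 we have 2·(49r^3) ≥ 49(r+1)^3, since 2 ≥ (1 + 1/r)^3 for all r ≥ 17.
Combining, 2·2^(r + 1) ≥ 49(r+1)^3.
By the principle of mathematical induction, the result holds for all t ≥ 17.
Hence the smallest such n₀ is 17.

n₀ = 17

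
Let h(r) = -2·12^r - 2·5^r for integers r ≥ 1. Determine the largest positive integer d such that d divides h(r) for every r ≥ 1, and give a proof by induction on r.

d = 2

Computing the first values: h(1) = -34 and h(2) = -338; gcd(-34, -338) = 2, so d ≤ 2.
We prove 2 | -2·12^r - 2·5^r for all r ≥ 1 by induction on r.
Base case (r = 1): h(1) = -34 = 2·(-17), so 2 | h(1).
Suppose the result is true for r = i, i.e. 2 | h(i). Then
h(i+1) − 12·h(i) = (-2·12^(i+1) - 2·5^(i+1)) − 12·(-2·12^i - 2·5^i) = (-2)·5^i·(5 − 12) = (14)·5^i. Since 2 | h(i) by the inductive hypothesis, 2 | 12·h(i); and 2 | 14 since 14 = 2·7. Therefore 2 | h(i+1).
By the principle of mathematical induction, the result holds for all r ≥ 1.
Therefore the largest such d is 2.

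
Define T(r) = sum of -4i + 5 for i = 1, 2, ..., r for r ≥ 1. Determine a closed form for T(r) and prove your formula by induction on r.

T(r) = -r(2r - 3)

We claim T(r) = -r(2r - 3) for all r ≥ 1.
For the base case r = 1: T(1) = 1, and the closed form gives 1. They agree.
Suppose the result is true for r = i, so T(i) = i(-2i + 3).
Then T(i+1) = T(i) + (-4i + 1) = (i(-2i + 3)) + (-4i + 1).
Simplifying, T(i+1) = -(i + 1)(2i - 1) = -(i+1)(2(i+1) - 3),
which is the closed form with r = i+1.
This completes the induction.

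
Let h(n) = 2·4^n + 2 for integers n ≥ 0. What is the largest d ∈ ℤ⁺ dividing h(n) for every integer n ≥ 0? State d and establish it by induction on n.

d = 2

Computing the first values: h(0) = 4 and h(1) = 10; gcd(4, 10) = 2, so d ≤ 2.
We prove 2 | 2·4^n + 2 for all n ≥ 0 by induction on n.
Base step (n = 0): h(0) = 4 = 2·(2), so 2 | h(0).
Suppose the result is true for n = j, i.e. 2 | h(j). Then
h(j+1) = 2·4^(j+1) + 2 = 4·(2·4^j + 2) - 6 = 4·h(j) - 6. The first term is divisible by 2 by the inductive hypothesis, and -6 is divisible by 2. Hence 2 | h(j+1).
By the principle of mathematical induction, the result holds for all n ≥ 0.
Therefore the largest such d is 2.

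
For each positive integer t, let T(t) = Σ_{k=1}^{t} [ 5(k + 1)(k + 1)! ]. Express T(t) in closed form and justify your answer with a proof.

T(t) = 5(t + 2)! - 10

We claim T(t) = 5(t + 2)! - 10 for all t ≥ 1.
Base step (t = 1): T(1) = 20, and the closed form gives 20. They agree.
For the inductive step, assume it holds for an arbitrary k ≥ 1, so T(k) = 5(k + 2)! - 10.
Then T(k+1) = T(k) + (5(k + 2)(k + 2)!) = (5(k + 2)! - 10) + (5(k + 2)(k + 2)!).
Simplifying, T(k+1) = 5((k+1) + 2)! - 10,
which is the closed form with t = k+1.
Hence, by induction on t, the claim holds for every t ≥ 1.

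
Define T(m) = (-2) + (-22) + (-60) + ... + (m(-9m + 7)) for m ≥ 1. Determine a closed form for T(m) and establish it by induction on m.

We claim T(m) = -m(m + 1)(3m - 2) for all m ≥ 1.
Base step (m = 1): T(1) = -2, and the closed form gives -2. They agree.
Suppose the result is true for m = j, so T(j) = j(-3j^2 - j + 2).
Then T(j+1) = T(j) + (-(j + 1)(9j + 2)) = (j(-3j^2 - j + 2)) + (-(j + 1)(9j + 2)).
Simplifying, T(j+1) = -(j + 1)(j + 2)(3j + 1) = -(j+1)((j+1) + 1)(3(j+1) - 2),
which is the closed form with m = j+1.
This completes the induction.

T(m) = -m(m + 1)(3m - 2)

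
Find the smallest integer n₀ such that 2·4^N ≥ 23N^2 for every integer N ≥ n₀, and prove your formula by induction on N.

n₀ = 4

At N = 3: 128 < 207, so the inequality fails and n₀ ≥ 4. We prove 2·4^N ≥ 23N^2 for all N ≥ 4.
Base case (N = 4): 2·4^N = 512 and 23N^2 = 368, so 512 ≥ 368.
Inductive step: assume the claim holds for N = j, so 2·4^j ≥ 23j^2.
Then 2·4^(j + 1) = 4·(2·4^j) ≥ 4·(23j^2).
Also, for j ≥ 4 we have 4·(23j^2) ≥ 23(j+1)^2, since 4 ≥ (1 + 1/j)^2 for all j ≥ 4.
Combining, 2·4^(j + 1) ≥ 23(j+1)^2.
This completes the induction.
Hence the smallest such n₀ is 4.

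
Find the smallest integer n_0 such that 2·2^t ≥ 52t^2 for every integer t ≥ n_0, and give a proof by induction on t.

n_0 = 12

At t = 11: 4096 < 6292, so the inequality fails and n_0 ≥ 12. We prove 2·2^t ≥ 52t^2 for all t ≥ 12.
When t = 12: 2·2^t = 8192 and 52t^2 = 7488, so 8192 ≥ 7488.
For the inductive step, assume it holds for an arbitrary r ≥ 12, so 2·2^r ≥ 52r^2.
Then 2·2^(r + 1) = 2·(2·2^r) ≥ 2·(52r^2).
Also, for r ≥ 12 we have 2·(52r^2) ≥ 52(r+1)^2, since 2 ≥ (1 + 1/r)^2 for all r ≥ 12.
Combining, 2·2^(r + 1) ≥ 52(r+1)^2.
This completes the induction.
Hence the smallest such n_0 is 12.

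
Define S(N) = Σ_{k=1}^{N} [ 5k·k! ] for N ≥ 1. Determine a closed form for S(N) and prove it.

We claim S(N) = (5N + 5)N! - 5 for all N ≥ 1.
Base step (N = 1): S(1) = 5, and the closed form gives 5. They agree.
Inductive step: suppose the statement holds for some k ≥ 1, so S(k) = (5k + 5)k! - 5.
Then S(k+1) = S(k) + (5(k + 1)(k + 1)!) = ((5k + 5)k! - 5) + (5(k + 1)(k + 1)!).
Simplifying, S(k+1) = (5(k+1) + 5)(k+1)! - 5,
which is the closed form with N = k+1.
Hence, by induction on N, the claim holds for every N ≥ 1.

S(N) = (5N + 5)N! - 5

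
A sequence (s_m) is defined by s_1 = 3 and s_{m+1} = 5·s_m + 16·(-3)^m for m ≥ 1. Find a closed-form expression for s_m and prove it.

s_m = -2(-3)^m - 3·5^(m - 1)

Computing the first terms: s_1 = 3, s_2 = -33, s_3 = -21. This suggests s_m = -2(-3)^m - 3·5^(m - 1).
When m = 1: the formula gives 3 = 3 = s_1.
For the inductive step, assume it holds for an arbitrary p ≥ 1, so s_p = -2(-3)^p - 3·5^(p - 1).
Then s_{p+1} = 5·s_p + 16·(-3)^p = 5·(-2(-3)^p - 3·5^(p - 1)) + 16·(-3)^p = -2(-3)^(p + 1) - 3·5^p = -2(-3)^(p+1) - 3·5^((p+1) - 1),
which is the claimed formula at m = p+1.
Hence, by induction on m, the claim holds for every m ≥ 1.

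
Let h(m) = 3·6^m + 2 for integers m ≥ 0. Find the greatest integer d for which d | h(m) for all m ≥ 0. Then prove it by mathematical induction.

d = 5

Computing the first values: h(0) = 5 and h(1) = 20; gcd(5, 20) = 5, so d ≤ 5.
We prove 5 | 3·6^m + 2 for all m ≥ 0 by induction on m.
Base step (m = 0): h(0) = 5 = 5·(1), so 5 | h(0).
Inductive step: suppose the statement holds for some r ≥ 0, i.e. 5 | h(r). Then
h(r+1) = 3·6^(r+1) + 2 = 6·(3·6^r + 2) - 10 = 6·h(r) - 10. The first term is divisible by 5 by the inductive hypothesis, and -10 is divisible by 5. Hence 5 | h(r+1).
This completes the induction.
Therefore the largest such d is 5.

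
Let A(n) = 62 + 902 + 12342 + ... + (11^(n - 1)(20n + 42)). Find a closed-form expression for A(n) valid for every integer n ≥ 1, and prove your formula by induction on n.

A(n) = 2·11^n(n + 2) - 4

We claim A(n) = 2·11^n(n + 2) - 4 for all n ≥ 1.
When n = 1: A(1) = 62, and the closed form gives 62. They agree.
Inductive step: suppose the statement holds for some j ≥ 1, so A(j) = 2·11^j(j + 2) - 4.
Then A(j+1) = A(j) + (11^j(20j + 62)) = (2·11^j(j + 2) - 4) + (11^j(20j + 62)).
Simplifying, A(j+1) = 22·11^j·j + 66·11^j - 4 = 2·11^(j+1)((j+1) + 2) - 4,
which is the closed form with n = j+1.
By induction, the statement is established for all n ≥ 1.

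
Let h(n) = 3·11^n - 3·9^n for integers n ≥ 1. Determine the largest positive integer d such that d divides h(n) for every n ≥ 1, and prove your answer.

Computing the first values: h(1) = 6 and h(2) = 120; gcd(6, 120) = 6, so d ≤ 6.
We prove 6 | 3·11^n - 3·9^n for all n ≥ 1 by induction on n.
When n = 1: h(1) = 6 = 6·(1), so 6 | h(1).
For the inductive step, assume it holds for an arbitrary p ≥ 1, i.e. 6 | h(p). Then
h(p+1) − 11·h(p) = (3·11^(p+1) - 3·9^(p+1)) − 11·(3·11^p - 3·9^p) = (-3)·9^p·(9 − 11) = (6)·9^p. Since 6 | h(p) by the inductive hypothesis, 6 | 11·h(p); and 6 | 6 since 6 = 6·1. Therefore 6 | h(p+1).
This completes the induction.
Therefore the largest such d is 6.

d = 6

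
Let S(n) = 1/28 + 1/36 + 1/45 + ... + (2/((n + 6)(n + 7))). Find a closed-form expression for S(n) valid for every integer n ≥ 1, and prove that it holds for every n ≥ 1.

We claim S(n) = 2n/(7(n + 7)) for all n ≥ 1.
Base case (n = 1): S(1) = 1/28, and the closed form gives 1/28. They agree.
Inductive step: suppose the statement holds for some i ≥ 1, so S(i) = 2i/(7(i + 7)).
Then S(i+1) = S(i) + (2/((i + 7)(i + 8))) = (2i/(7(i + 7))) + (2/((i + 7)(i + 8))).
Simplifying, S(i+1) = 2(i + 1)/(7(i + 8)) = 2(i+1)/(7((i+1) + 7)),
which is the closed form with n = i+1.
By induction, the statement is established for all n ≥ 1.

S(n) = 2n/(7(n + 7))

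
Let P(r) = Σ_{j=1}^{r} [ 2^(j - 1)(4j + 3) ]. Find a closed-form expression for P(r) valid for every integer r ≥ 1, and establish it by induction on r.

P(r) = 2^r(4r - 1) + 1

We claim P(r) = 2^r(4r - 1) + 1 for all r ≥ 1.
For the base case r = 1: P(1) = 7, and the closed form gives 7. They agree.
Suppose the result is true for r = j, so P(j) = 2^j(4j - 1) + 1.
Then P(j+1) = P(j) + (2^j(4j + 7)) = (2^j(4j - 1) + 1) + (2^j(4j + 7)).
Simplifying, P(j+1) = 8·2^j·j + 6·2^j + 1 = 2^(j+1)(4(j+1) - 1) + 1,
which is the closed form with r = j+1.
By induction, the statement is established for all r ≥ 1.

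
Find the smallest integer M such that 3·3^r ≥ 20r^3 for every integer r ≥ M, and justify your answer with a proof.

At r = 7: 6561 < 6860, so the inequality fails and M ≥ 8. We prove 3·3^r ≥ 20r^3 for all r ≥ 8.
Base case (r = 8): 3·3^r = 19683 and 20r^3 = 10240, so 19683 ≥ 10240.
Inductive step: assume the claim holds for r = p, so 3·3^p ≥ 20p^3.
Then 3·3^(p + 1) = 3·(3·3^p) ≥ 3·(20p^3).
Also, for p ≥ 8 we have 3·(20p^3) ≥ 20(p+1)^3, since 3 ≥ (1 + 1/p)^3 for all p ≥ 8.
Combining, 3·3^(p + 1) ≥ 20(p+1)^3.
By the principle of mathematical induction, the result holds for all r ≥ 8.
Hence the smallest such M is 8.

M = 8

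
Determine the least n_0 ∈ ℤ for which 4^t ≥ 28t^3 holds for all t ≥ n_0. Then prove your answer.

n_0 = 7

At t = 6: 4096 < 6048, so the inequality fails and n_0 ≥ 7. We prove 4^t ≥ 28t^3 for all t ≥ 7.
When t = 7: 4^t = 16384 and 28t^3 = 9604, so 16384 ≥ 9604.
Suppose the result is true for t = k, so 4^k ≥ 28k^3.
Then 4^(k + 1) = 4·(4^k) ≥ 4·(28k^3).
Also, for k ≥ 7 we have 4·(28k^3) ≥ 28(k+1)^3, since 4 ≥ (1 + 1/k)^3 for all k ≥ 7.
Combining, 4^(k + 1) ≥ 28(k+1)^3.
This completes the induction.
Hence the smallest such n_0 is 7.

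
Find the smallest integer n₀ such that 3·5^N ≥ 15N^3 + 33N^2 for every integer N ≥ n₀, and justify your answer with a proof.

n₀ = 4

At N = 3: 375 < 702, so the inequality fails and n₀ ≥ 4. We prove 3·5^N ≥ 15N^3 + 33N^2 for all N ≥ 4.
When N = 4: 3·5^N = 1875 and 15N^3 + 33N^2 = 1488, so 1875 ≥ 1488.
Inductive step: assume the claim holds for N = r, so 3·5^r ≥ 15r^3 + 33r^2.
Then 3·5^(r + 1) = 5·(3·5^r) ≥ 5·(15r^3 + 33r^2).
Also, for r ≥ 4 we have 5·(15r^3 + 33r^2) ≥ 15(r+1)^3 + 33(r+1)^2, since 5·(15r^3 + 33r^2) − (15(r+1)^3 + 33(r+1)^2) = 60r^3 + 87r^2 - 111r - 48, which is nonnegative for all r ≥ 4.
Combining, 3·5^(r + 1) ≥ 15(r+1)^3 + 33(r+1)^2.
This completes the induction.
Hence the smallest such n₀ is 4.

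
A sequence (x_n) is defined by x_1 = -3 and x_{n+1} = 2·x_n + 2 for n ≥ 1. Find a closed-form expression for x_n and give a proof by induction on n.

Computing the first terms: x_1 = -3, x_2 = -4, x_3 = -6. This suggests x_n = -2^(n - 1) - 2.
Base case (n = 1): the formula gives -3 = -3 = x_1.
Suppose the result is true for n = k, so x_k = -2^(k - 1) - 2.
Then x_{k+1} = 2·x_k + 2 = 2·(-2^(k - 1) - 2) + 2 = -2^k - 2 = -2^((k+1) - 1) - 2,
which is the claimed formula at n = k+1.
This completes the induction.

x_n = -2^(n - 1) - 2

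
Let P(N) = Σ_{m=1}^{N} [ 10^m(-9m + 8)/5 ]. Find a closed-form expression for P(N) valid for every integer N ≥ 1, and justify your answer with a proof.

We claim P(N) = 2·10^N(-N + 1) - 2 for all N ≥ 1.
Base step (N = 1): P(1) = -2, and the closed form gives -2. They agree.
Inductive step: suppose the statement holds for some m ≥ 1, so P(m) = 2·10^m(-m + 1) - 2.
Then P(m+1) = P(m) + (10^m(-18m - 2)) = (2·10^m(-m + 1) - 2) + (10^m(-18m - 2)).
Simplifying, P(m+1) = -20·10^m·m - 2 = 2·10^(m+1)(-(m+1) + 1) - 2,
which is the closed form with N = m+1.
This completes the induction.

P(N) = 2·10^N(-N + 1) - 2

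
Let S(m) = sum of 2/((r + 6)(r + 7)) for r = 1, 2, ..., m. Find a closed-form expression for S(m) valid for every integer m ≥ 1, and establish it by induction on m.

We claim S(m) = 2m/(7(m + 7)) for all m ≥ 1.
Base step (m = 1): S(1) = 1/28, and the closed form gives 1/28. They agree.
Inductive step: assume the claim holds for m = r, so S(r) = 2r/(7(r + 7)).
Then S(r+1) = S(r) + (2/((r + 7)(r + 8))) = (2r/(7(r + 7))) + (2/((r + 7)(r + 8))).
Simplifying, S(r+1) = 2(r + 1)/(7(r + 8)) = 2(r+1)/(7((r+1) + 7)),
which is the closed form with m = r+1.
Hence, by induction on m, the claim holds for every m ≥ 1.

S(m) = 2m/(7(m + 7))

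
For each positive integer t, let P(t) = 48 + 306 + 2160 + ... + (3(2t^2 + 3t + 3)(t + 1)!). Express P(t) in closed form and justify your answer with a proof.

We claim P(t) = (6t + 3)(t + 2)! - 6 for all t ≥ 1.
Base case (t = 1): P(1) = 48, and the closed form gives 48. They agree.
Inductive step: suppose the statement holds for some j ≥ 1, so P(j) = (6j + 3)(j + 2)! - 6.
Then P(j+1) = P(j) + (3(2j^2 + 7j + 8)(j + 2)!) = ((6j + 3)(j + 2)! - 6) + (3(2j^2 + 7j + 8)(j + 2)!).
Simplifying, P(j+1) = (6(j+1) + 3)((j+1) + 2)! - 6,
which is the closed form with t = j+1.
By induction, the statement is established for all t ≥ 1.

P(t) = (6t + 3)(t + 2)! - 6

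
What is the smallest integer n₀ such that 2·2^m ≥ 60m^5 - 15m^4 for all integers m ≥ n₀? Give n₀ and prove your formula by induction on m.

At m = 29: 1073741824 < 1220059725, so the inequality fails and n₀ ≥ 30. We prove 2·2^m ≥ 60m^5 - 15m^4 for all m ≥ 30.
Base step (m = 30): 2·2^m = 2147483648 and 60m^5 - 15m^4 = 1445850000, so 2147483648 ≥ 1445850000.
For the inductive step, assume it holds for an arbitrary k ≥ 30, so 2·2^k ≥ 60k^5 - 15k^4.
Then 2·2^(k + 1) = 2·(2·2^k) ≥ 2·(60k^5 - 15k^4).
Also, for k ≥ 30 we have 2·(60k^5 - 15k^4) ≥ 60(k+1)^5 - 15(k+1)^4, since 2·(60k^5 - 15k^4) − (60(k+1)^5 - 15(k+1)^4) = 60k^5 - 315k^4 - 540k^3 - 510k^2 - 240k - 45, which is nonnegative for all k ≥ 30.
Combining, 2·2^(k + 1) ≥ 60(k+1)^5 - 15(k+1)^4.
By the principle of mathematical induction, the result holds for all m ≥ 30.
Hence the smallest such n₀ is 30.

n₀ = 30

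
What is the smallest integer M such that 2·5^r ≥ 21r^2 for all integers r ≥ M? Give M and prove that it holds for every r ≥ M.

M = 3

At r = 2: 50 < 84, so the inequality fails and M ≥ 3. We prove 2·5^r ≥ 21r^2 for all r ≥ 3.
For the base case r = 3: 2·5^r = 250 and 21r^2 = 189, so 250 ≥ 189.
Inductive step: suppose the statement holds for some j ≥ 3, so 2·5^j ≥ 21j^2.
Then 2·5^(j + 1) = 5·(2·5^j) ≥ 5·(21j^2).
Also, for j ≥ 3 we have 5·(21j^2) ≥ 21(j+1)^2, since 5 ≥ (1 + 1/j)^2 for all j ≥ 3.
Combining, 2·5^(j + 1) ≥ 21(j+1)^2.
By induction, the statement is established for all r ≥ 3.
Hence the smallest such M is 3.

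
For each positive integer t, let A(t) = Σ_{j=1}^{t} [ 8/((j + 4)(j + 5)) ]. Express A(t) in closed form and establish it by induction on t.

We claim A(t) = 8t/(5(t + 5)) for all t ≥ 1.
For the base case t = 1: A(1) = 4/15, and the closed form gives 4/15. They agree.
Inductive step: suppose the statement holds for some j ≥ 1, so A(j) = 8j/(5(j + 5)).
Then A(j+1) = A(j) + (8/((j + 5)(j + 6))) = (8j/(5(j + 5))) + (8/((j + 5)(j + 6))).
Simplifying, A(j+1) = 8(j + 1)/(5(j + 6)) = 8(j+1)/(5((j+1) + 5)),
which is the closed form with t = j+1.
Hence, by induction on t, the claim holds for every t ≥ 1.

A(t) = 8t/(5(t + 5))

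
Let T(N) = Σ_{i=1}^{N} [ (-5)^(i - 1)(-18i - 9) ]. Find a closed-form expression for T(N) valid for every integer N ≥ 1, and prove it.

T(N) = (-5)^N(3N + 2) - 2

We claim T(N) = (-5)^N(3N + 2) - 2 for all N ≥ 1.
When N = 1: T(1) = -27, and the closed form gives -27. They agree.
For the inductive step, assume it holds for an arbitrary i ≥ 1, so T(i) = (-5)^i(3i + 2) - 2.
Then T(i+1) = T(i) + ((-5)^i(-18i - 27)) = ((-5)^i(3i + 2) - 2) + ((-5)^i(-18i - 27)).
Simplifying, T(i+1) = -15(-5)^i·i - 25(-5)^i - 2 = (-5)^(i+1)(3(i+1) + 2) - 2,
which is the closed form with N = i+1.
By the principle of mathematical induction, the result holds for all N ≥ 1.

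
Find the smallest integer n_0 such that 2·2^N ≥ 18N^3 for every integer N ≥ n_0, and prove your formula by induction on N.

n_0 = 15

At N = 14: 32768 < 49392, so the inequality fails and n_0 ≥ 15. We prove 2·2^N ≥ 18N^3 for all N ≥ 15.
Base step (N = 15): 2·2^N = 65536 and 18N^3 = 60750, so 65536 ≥ 60750.
Suppose the result is true for N = k, so 2·2^k ≥ 18k^3.
Then 2·2^(k + 1) = 2·(2·2^k) ≥ 2·(18k^3).
Also, for k ≥ 15 we have 2·(18k^3) ≥ 18(k+1)^3, since 2 ≥ (1 + 1/k)^3 for all k ≥ 15.
Combining, 2·2^(k + 1) ≥ 18(k+1)^3.
By the principle of mathematical induction, the result holds for all N ≥ 15.
Hence the smallest such n_0 is 15.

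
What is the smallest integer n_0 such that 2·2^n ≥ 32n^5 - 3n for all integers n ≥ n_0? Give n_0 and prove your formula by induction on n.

n_0 = 29

At n = 28: 536870912 < 550731692, so the inequality fails and n_0 ≥ 29. We prove 2·2^n ≥ 32n^5 - 3n for all n ≥ 29.
Base step (n = 29): 2·2^n = 1073741824 and 32n^5 - 3n = 656356681, so 1073741824 ≥ 656356681.
Suppose the result is true for n = i, so 2·2^i ≥ 32i^5 - 3i.
Then 2·2^(i + 1) = 2·(2·2^i) ≥ 2·(32i^5 - 3i).
Also, for i ≥ 29 we have 2·(32i^5 - 3i) ≥ 32(i+1)^5 - 3(i+1), since 2·(32i^5 - 3i) − (32(i+1)^5 - 3(i+1)) = 32i^5 - 160i^4 - 320i^3 - 320i^2 - 163i - 29, which is nonnegative for all i ≥ 29.
Combining, 2·2^(i + 1) ≥ 32(i+1)^5 - 3(i+1).
This completes the induction.
Hence the smallest such n_0 is 29.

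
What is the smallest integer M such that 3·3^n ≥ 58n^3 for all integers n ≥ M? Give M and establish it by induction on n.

At n = 8: 19683 < 29696, so the inequality fails and M ≥ 9. We prove 3·3^n ≥ 58n^3 for all n ≥ 9.
For the base case n = 9: 3·3^n = 59049 and 58n^3 = 42282, so 59049 ≥ 42282.
Inductive step: suppose the statement holds for some r ≥ 9, so 3·3^r ≥ 58r^3.
Then 3·3^(r + 1) = 3·(3·3^r) ≥ 3·(58r^3).
Also, for r ≥ 9 we have 3·(58r^3) ≥ 58(r+1)^3, since 3 ≥ (1 + 1/r)^3 for all r ≥ 9.
Combining, 3·3^(r + 1) ≥ 58(r+1)^3.
By the principle of mathematical induction, the result holds for all n ≥ 9.
Hence the smallest such M is 9.

M = 9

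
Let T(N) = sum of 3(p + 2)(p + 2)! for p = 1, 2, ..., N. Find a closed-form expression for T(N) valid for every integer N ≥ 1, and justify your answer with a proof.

T(N) = 3(N + 3)! - 18

We claim T(N) = 3(N + 3)! - 18 for all N ≥ 1.
Base case (N = 1): T(1) = 54, and the closed form gives 54. They agree.
For the inductive step, assume it holds for an arbitrary p ≥ 1, so T(p) = 3(p + 3)! - 18.
Then T(p+1) = T(p) + (3(p + 3)(p + 3)!) = (3(p + 3)! - 18) + (3(p + 3)(p + 3)!).
Simplifying, T(p+1) = 3((p+1) + 3)! - 18,
which is the closed form with N = p+1.
By induction, the statement is established for all N ≥ 1.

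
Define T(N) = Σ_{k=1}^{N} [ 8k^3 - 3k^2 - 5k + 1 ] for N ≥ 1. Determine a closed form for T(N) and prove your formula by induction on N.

T(N) = N(2N^3 + 3N^2 - 2N - 2)

We claim T(N) = N(2N^3 + 3N^2 - 2N - 2) for all N ≥ 1.
For the base case N = 1: T(1) = 1, and the closed form gives 1. They agree.
Inductive step: suppose the statement holds for some k ≥ 1, so T(k) = k(2k^3 + 3k^2 - 2k - 2).
Then T(k+1) = T(k) + (8k^3 + 21k^2 + 13k + 1) = (k(2k^3 + 3k^2 - 2k - 2)) + (8k^3 + 21k^2 + 13k + 1).
Simplifying, T(k+1) = (k + 1)(2k^3 + 9k^2 + 10k + 1) = (k+1)(2(k+1)^3 + 3(k+1)^2 - 2(k+1) - 2),
which is the closed form with N = k+1.
Hence, by induction on N, the claim holds for every N ≥ 1.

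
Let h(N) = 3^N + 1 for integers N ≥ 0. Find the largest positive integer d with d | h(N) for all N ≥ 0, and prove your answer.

Computing the first values: h(0) = 2 and h(1) = 4; gcd(2, 4) = 2, so d ≤ 2.
We prove 2 | 3^N + 1 for all N ≥ 0 by induction on N.
Base case (N = 0): h(0) = 2 = 2·(1), so 2 | h(0).
For the inductive step, assume it holds for an arbitrary r ≥ 0, i.e. 2 | h(r). Then
h(r+1) = 3^(r+1) + 1 = 3·(3^r + 1) - 2 = 3·h(r) - 2. The first term is divisible by 2 by the inductive hypothesis, and -2 is divisible by 2. Hence 2 | h(r+1).
By induction, the statement is established for all N ≥ 0.
Therefore the largest such d is 2.

d = 2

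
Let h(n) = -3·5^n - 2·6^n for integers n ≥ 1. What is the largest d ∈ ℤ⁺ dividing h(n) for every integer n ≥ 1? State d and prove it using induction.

Computing the first values: h(1) = -27 and h(2) = -147; gcd(-27, -147) = 3, so d ≤ 3.
We prove 3 | -3·5^n - 2·6^n for all n ≥ 1 by induction on n.
When n = 1: h(1) = -27 = 3·(-9), so 3 | h(1).
For the inductive step, assume it holds for an arbitrary m ≥ 1, i.e. 3 | h(m). Then
h(m+1) − 6·h(m) = (-3·5^(m+1) - 2·6^(m+1)) − 6·(-3·5^m - 2·6^m) = (-3)·5^m·(5 − 6) = (3)·5^m. Since 3 | h(m) by the inductive hypothesis, 3 | 6·h(m); and 3 | 3 since 3 = 3·1. Therefore 3 | h(m+1).
By induction, the statement is established for all n ≥ 1.
Therefore the largest such d is 3.

d = 3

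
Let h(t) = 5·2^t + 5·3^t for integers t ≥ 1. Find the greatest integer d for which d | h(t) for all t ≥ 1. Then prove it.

d = 5

Computing the first values: h(1) = 25 and h(2) = 65; gcd(25, 65) = 5, so d ≤ 5.
We prove 5 | 5·2^t + 5·3^t for all t ≥ 1 by induction on t.
For the base case t = 1: h(1) = 25 = 5·(5), so 5 | h(1).
Inductive step: assume the claim holds for t = m, i.e. 5 | h(m). Then
h(m+1) − 3·h(m) = (5·2^(m+1) + 5·3^(m+1)) − 3·(5·2^m + 5·3^m) = (5)·2^m·(2 − 3) = (-5)·2^m. Since 5 | h(m) by the inductive hypothesis, 5 | 3·h(m); and 5 | -5 since -5 = 5·-1. Therefore 5 | h(m+1).
By induction, the statement is established for all t ≥ 1.
Therefore the largest such d is 5.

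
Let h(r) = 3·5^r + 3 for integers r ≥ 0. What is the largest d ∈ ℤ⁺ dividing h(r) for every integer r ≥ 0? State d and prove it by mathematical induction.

Computing the first values: h(0) = 6 and h(1) = 18; gcd(6, 18) = 6, so d ≤ 6.
We prove 6 | 3·5^r + 3 for all r ≥ 0 by induction on r.
When r = 0: h(0) = 6 = 6·(1), so 6 | h(0).
Inductive step: assume the claim holds for r = i, i.e. 6 | h(i). Then
h(i+1) = 3·5^(i+1) + 3 = 5·(3·5^i + 3) - 12 = 5·h(i) - 12. The first term is divisible by 6 by the inductive hypothesis, and -12 is divisible by 6. Hence 6 | h(i+1).
By induction, the statement is established for all r ≥ 0.
Therefore the largest such d is 6.

d = 6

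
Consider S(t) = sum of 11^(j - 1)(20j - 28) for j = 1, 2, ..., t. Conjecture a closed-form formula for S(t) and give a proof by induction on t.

S(t) = 11^t(2t - 3) + 3

We claim S(t) = 11^t(2t - 3) + 3 for all t ≥ 1.
Base case (t = 1): S(1) = -8, and the closed form gives -8. They agree.
Inductive step: suppose the statement holds for some j ≥ 1, so S(j) = 11^j(2j - 3) + 3.
Then S(j+1) = S(j) + (11^j(20j - 8)) = (11^j(2j - 3) + 3) + (11^j(20j - 8)).
Simplifying, S(j+1) = 22·11^j·j - 11·11^j + 3 = 11^(j+1)(2(j+1) - 3) + 3,
which is the closed form with t = j+1.
By the principle of mathematical induction, the result holds for all t ≥ 1.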